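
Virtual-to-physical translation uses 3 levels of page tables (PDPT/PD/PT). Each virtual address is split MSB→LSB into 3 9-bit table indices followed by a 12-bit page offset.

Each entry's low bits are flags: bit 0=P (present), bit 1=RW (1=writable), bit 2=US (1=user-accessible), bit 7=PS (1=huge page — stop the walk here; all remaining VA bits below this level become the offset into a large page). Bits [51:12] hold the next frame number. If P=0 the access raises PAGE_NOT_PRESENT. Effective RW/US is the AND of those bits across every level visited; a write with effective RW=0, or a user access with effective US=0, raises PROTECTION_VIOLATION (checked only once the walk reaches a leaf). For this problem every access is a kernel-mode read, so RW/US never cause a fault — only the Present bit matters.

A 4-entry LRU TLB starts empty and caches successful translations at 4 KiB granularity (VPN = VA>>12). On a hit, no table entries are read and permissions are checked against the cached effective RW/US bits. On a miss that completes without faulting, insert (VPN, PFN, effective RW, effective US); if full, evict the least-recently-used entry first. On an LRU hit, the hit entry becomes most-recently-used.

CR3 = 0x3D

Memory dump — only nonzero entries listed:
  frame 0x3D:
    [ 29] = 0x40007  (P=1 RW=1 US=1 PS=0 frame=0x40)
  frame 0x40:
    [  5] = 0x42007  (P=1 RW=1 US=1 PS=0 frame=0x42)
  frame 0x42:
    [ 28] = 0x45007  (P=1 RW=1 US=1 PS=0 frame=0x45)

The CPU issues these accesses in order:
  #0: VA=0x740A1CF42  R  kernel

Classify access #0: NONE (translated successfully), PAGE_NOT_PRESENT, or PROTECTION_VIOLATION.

Walk each access:
#0 VA=0x740A1CF42 (r,kernel):
  L0 @0x3D[29] → 0x40007  P=1,RW=1,US=1,PS=0
  L1 @0x40[5] → 0x42007  P=1,RW=1,US=1,PS=0
  L2 @0x42[28] → 0x45007  P=1,RW=1,US=1,PS=0
  ✓ 0x45F42  — 3 lookups

Access #0 fault: NONE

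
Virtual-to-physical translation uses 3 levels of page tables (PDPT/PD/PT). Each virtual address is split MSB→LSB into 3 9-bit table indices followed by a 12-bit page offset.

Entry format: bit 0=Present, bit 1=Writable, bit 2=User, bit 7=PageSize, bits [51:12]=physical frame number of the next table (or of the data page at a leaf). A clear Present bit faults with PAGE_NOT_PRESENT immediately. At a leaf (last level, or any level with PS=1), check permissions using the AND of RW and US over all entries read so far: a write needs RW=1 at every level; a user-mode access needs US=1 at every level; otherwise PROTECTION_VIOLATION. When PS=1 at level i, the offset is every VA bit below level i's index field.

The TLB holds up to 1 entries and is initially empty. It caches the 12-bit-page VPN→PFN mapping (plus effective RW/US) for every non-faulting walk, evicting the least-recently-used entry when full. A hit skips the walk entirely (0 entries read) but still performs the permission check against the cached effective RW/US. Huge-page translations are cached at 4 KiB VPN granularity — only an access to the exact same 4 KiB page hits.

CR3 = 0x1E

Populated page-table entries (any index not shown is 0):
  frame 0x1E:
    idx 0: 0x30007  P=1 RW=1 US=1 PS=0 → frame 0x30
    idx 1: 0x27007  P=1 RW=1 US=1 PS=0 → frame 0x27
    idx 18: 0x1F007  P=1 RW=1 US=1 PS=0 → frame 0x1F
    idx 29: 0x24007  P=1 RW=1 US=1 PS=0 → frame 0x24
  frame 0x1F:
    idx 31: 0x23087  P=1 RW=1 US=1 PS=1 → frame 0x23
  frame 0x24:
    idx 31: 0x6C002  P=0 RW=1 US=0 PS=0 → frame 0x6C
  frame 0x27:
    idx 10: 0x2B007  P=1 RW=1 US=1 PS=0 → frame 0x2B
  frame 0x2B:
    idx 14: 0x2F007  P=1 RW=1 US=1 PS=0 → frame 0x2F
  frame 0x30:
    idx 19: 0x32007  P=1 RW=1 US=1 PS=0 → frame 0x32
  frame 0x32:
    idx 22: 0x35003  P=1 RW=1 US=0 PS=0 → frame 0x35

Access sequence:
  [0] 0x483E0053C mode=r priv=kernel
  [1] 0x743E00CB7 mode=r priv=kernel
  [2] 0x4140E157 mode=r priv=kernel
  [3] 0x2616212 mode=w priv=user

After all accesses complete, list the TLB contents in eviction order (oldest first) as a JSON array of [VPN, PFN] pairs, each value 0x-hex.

Walk each access:
#0 VA=0x483E0053C (r,kernel):
  [0] read 0x1E idx=18: raw=0x1F007 flags P=1 W=1 U=1 S=0
  [1] read 0x1F idx=31: raw=0x23087 flags P=1 W=1 U=1 S=1
  ✓ 0x2353C (huge @L1)  — 2 lookups
#1 VA=0x743E00CB7 (r,kernel):
  [0] read 0x1E idx=29: raw=0x24007 flags P=1 W=1 U=1 S=0
  [1] read 0x24 idx=31: raw=0x6C002 flags P=0 W=1 U=0 S=0
  → PAGE_NOT_PRESENT  (2 entries read)
#2 VA=0x4140E157 (r,kernel):
  [0] read 0x1E idx=1: raw=0x27007 flags P=1 W=1 U=1 S=0
  [1] read 0x27 idx=10: raw=0x2B007 flags P=1 W=1 U=1 S=0
  [2] read 0x2B idx=14: raw=0x2F007 flags P=1 W=1 U=1 S=0
  ✓ 0x2F157  — 3 lookups
#3 VA=0x2616212 (w,user):
  [0] read 0x1E idx=0: raw=0x30007 flags P=1 W=1 U=1 S=0
  [1] read 0x30 idx=19: raw=0x32007 flags P=1 W=1 U=1 S=0
  [2] read 0x32 idx=22: raw=0x35003 flags P=1 W=1 U=0 S=0
  → PROTECTION_VIOLATION  (3 entries read)

TLB: [["0x4140E", "0x2F"]]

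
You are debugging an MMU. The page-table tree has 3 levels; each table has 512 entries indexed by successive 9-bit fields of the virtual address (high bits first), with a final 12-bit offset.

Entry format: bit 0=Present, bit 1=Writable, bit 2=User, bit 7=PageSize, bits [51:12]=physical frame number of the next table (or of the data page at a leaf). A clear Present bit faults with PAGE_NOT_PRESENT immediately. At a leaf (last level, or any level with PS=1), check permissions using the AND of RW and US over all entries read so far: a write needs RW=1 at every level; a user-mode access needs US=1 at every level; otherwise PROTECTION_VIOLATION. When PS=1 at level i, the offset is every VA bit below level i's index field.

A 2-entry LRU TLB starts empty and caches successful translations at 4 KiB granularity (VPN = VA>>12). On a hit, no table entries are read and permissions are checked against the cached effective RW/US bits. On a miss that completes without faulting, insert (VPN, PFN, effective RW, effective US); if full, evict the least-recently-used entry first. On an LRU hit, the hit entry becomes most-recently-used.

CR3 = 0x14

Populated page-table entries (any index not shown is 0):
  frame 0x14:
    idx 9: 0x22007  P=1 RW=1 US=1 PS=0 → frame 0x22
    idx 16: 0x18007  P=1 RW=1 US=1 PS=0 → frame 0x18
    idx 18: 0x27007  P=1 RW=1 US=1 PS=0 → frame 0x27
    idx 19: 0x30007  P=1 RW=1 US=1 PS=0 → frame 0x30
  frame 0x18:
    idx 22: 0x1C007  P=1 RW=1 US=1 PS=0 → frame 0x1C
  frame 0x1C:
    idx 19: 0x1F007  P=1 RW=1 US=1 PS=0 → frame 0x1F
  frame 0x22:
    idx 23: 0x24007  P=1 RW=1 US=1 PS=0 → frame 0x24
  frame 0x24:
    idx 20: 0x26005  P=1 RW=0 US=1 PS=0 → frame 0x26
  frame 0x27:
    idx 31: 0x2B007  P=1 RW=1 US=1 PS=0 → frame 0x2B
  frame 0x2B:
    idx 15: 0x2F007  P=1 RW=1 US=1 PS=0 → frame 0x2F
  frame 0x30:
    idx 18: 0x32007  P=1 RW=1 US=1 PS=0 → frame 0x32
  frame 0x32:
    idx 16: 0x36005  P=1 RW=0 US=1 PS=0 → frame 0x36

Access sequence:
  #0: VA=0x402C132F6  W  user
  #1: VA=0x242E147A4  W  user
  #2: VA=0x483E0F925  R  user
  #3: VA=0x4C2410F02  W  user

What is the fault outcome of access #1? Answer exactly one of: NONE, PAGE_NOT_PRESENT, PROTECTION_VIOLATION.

Trace:
#0 VA=0x402C132F6 (w,user):
  lvl0: tbl 0x14, slot 16 ⇒ 0x18007 (P1/RW1/US1/PS0)
  lvl1: tbl 0x18, slot 22 ⇒ 0x1C007 (P1/RW1/US1/PS0)
  lvl2: tbl 0x1C, slot 19 ⇒ 0x1F007 (P1/RW1/US1/PS0)
  ✓ 0x1F2F6  — 3 lookups
#1 VA=0x242E147A4 (w,user):
  lvl0: tbl 0x14, slot 9 ⇒ 0x22007 (P1/RW1/US1/PS0)
  lvl1: tbl 0x22, slot 23 ⇒ 0x24007 (P1/RW1/US1/PS0)
  lvl2: tbl 0x24, slot 20 ⇒ 0x26005 (P1/RW0/US1/PS0)
  ⇒ fault: PROTECTION_VIOLATION  — 3 lookups
#2 VA=0x483E0F925 (r,user):
  lvl0: tbl 0x14, slot 18 ⇒ 0x27007 (P1/RW1/US1/PS0)
  lvl1: tbl 0x27, slot 31 ⇒ 0x2B007 (P1/RW1/US1/PS0)
  lvl2: tbl 0x2B, slot 15 ⇒ 0x2F007 (P1/RW1/US1/PS0)
  ✓ 0x2F925  — 3 lookups
#3 VA=0x4C2410F02 (w,user):
  lvl0: tbl 0x14, slot 19 ⇒ 0x30007 (P1/RW1/US1/PS0)
  lvl1: tbl 0x30, slot 18 ⇒ 0x32007 (P1/RW1/US1/PS0)
  lvl2: tbl 0x32, slot 16 ⇒ 0x36005 (P1/RW0/US1/PS0)
  ⇒ fault: PROTECTION_VIOLATION  — 3 lookups

Access #1 fault: PROTECTION_VIOLATION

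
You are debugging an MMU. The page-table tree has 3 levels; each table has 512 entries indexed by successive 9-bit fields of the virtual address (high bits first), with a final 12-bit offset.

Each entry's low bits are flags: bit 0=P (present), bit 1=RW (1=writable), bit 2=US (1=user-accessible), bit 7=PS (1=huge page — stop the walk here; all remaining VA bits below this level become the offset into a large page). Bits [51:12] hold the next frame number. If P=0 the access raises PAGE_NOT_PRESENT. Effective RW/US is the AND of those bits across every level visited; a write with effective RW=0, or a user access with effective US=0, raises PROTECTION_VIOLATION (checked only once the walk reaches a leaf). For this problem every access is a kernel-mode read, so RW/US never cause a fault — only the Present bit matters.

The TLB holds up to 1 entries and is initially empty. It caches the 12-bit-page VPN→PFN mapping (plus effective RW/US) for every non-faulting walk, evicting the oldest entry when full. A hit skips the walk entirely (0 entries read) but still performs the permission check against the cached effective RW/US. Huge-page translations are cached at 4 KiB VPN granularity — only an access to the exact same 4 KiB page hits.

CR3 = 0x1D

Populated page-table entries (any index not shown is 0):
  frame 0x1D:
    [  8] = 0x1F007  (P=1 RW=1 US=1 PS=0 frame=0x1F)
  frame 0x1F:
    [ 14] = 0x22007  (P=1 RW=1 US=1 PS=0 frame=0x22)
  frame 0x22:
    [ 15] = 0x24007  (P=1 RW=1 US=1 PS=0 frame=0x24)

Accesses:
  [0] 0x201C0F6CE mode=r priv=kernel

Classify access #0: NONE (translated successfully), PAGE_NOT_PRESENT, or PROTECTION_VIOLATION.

Walk each access:
#0 VA=0x201C0F6CE (r,kernel):
  lvl0: tbl 0x1D, slot 8 ⇒ 0x1F007 (P1/RW1/US1/PS0)
  lvl1: tbl 0x1F, slot 14 ⇒ 0x22007 (P1/RW1/US1/PS0)
  lvl2: tbl 0x22, slot 15 ⇒ 0x24007 (P1/RW1/US1/PS0)
  ✓ 0x246CE  — 3 lookups

Access #0 fault: NONE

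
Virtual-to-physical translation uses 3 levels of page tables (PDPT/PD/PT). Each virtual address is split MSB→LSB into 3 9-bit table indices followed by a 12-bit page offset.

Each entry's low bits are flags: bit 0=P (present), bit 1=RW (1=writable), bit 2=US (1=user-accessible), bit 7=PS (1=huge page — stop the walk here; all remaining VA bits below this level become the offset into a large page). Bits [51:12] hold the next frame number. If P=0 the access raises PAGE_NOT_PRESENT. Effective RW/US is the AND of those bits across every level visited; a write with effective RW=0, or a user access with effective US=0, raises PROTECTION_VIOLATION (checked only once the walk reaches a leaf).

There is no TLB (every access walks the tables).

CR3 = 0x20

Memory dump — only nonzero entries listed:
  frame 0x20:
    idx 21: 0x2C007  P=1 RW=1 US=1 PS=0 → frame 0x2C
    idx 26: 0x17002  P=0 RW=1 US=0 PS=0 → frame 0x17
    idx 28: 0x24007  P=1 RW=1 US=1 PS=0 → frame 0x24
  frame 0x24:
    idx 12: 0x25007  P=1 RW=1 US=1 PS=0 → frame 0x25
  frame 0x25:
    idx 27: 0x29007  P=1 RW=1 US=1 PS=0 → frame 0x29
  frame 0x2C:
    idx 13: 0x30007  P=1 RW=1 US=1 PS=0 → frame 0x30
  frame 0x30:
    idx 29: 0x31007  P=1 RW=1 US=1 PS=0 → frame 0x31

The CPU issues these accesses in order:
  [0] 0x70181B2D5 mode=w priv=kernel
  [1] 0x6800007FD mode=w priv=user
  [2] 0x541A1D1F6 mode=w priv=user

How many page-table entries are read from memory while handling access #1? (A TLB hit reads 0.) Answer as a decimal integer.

Trace:
#0 VA=0x70181B2D5 (w,kernel):
  lvl0: tbl 0x20, slot 28 ⇒ 0x24007 (P1/RW1/US1/PS0)
  lvl1: tbl 0x24, slot 12 ⇒ 0x25007 (P1/RW1/US1/PS0)
  lvl2: tbl 0x25, slot 27 ⇒ 0x29007 (P1/RW1/US1/PS0)
  → PA=0x292D5  (3 entries read)
#1 VA=0x6800007FD (w,user):
  lvl0: tbl 0x20, slot 26 ⇒ 0x17002 (P0/RW1/US0/PS0)
  ✗ PAGE_NOT_PRESENT  [1 reads]
#2 VA=0x541A1D1F6 (w,user):
  lvl0: tbl 0x20, slot 21 ⇒ 0x2C007 (P1/RW1/US1/PS0)
  lvl1: tbl 0x2C, slot 13 ⇒ 0x30007 (P1/RW1/US1/PS0)
  lvl2: tbl 0x30, slot 29 ⇒ 0x31007 (P1/RW1/US1/PS0)
  → PA=0x311F6  (3 entries read)

Entries read for #1: 1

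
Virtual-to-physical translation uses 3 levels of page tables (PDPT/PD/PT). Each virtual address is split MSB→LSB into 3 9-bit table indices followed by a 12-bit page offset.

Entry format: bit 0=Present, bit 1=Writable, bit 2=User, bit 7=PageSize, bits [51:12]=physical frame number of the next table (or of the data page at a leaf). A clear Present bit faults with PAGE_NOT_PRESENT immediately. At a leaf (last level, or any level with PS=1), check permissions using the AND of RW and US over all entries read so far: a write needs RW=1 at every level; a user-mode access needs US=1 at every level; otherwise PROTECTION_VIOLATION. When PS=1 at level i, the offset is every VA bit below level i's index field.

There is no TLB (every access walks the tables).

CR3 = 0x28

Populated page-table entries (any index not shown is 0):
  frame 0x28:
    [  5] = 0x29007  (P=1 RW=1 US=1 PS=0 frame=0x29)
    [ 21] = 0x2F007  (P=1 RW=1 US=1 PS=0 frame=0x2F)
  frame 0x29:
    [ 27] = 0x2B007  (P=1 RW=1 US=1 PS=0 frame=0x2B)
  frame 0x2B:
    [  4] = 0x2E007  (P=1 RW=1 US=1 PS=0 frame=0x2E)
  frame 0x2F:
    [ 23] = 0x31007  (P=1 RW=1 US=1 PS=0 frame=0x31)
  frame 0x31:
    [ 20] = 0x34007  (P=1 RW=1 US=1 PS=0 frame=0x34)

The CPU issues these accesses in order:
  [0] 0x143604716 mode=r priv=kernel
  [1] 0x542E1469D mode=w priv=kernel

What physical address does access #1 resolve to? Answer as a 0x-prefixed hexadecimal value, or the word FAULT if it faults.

Per-access translation:
#0 VA=0x143604716 (r,kernel):
  [0] read 0x28 idx=5: raw=0x29007 flags P=1 W=1 U=1 S=0
  [1] read 0x29 idx=27: raw=0x2B007 flags P=1 W=1 U=1 S=0
  [2] read 0x2B idx=4: raw=0x2E007 flags P=1 W=1 U=1 S=0
  ⇒ phys 0x2E716  [3 reads]
#1 VA=0x542E1469D (w,kernel):
  [0] read 0x28 idx=21: raw=0x2F007 flags P=1 W=1 U=1 S=0
  [1] read 0x2F idx=23: raw=0x31007 flags P=1 W=1 U=1 S=0
  [2] read 0x31 idx=20: raw=0x34007 flags P=1 W=1 U=1 S=0
  ⇒ phys 0x3469D  [3 reads]

Access #1 PA: 0x3469D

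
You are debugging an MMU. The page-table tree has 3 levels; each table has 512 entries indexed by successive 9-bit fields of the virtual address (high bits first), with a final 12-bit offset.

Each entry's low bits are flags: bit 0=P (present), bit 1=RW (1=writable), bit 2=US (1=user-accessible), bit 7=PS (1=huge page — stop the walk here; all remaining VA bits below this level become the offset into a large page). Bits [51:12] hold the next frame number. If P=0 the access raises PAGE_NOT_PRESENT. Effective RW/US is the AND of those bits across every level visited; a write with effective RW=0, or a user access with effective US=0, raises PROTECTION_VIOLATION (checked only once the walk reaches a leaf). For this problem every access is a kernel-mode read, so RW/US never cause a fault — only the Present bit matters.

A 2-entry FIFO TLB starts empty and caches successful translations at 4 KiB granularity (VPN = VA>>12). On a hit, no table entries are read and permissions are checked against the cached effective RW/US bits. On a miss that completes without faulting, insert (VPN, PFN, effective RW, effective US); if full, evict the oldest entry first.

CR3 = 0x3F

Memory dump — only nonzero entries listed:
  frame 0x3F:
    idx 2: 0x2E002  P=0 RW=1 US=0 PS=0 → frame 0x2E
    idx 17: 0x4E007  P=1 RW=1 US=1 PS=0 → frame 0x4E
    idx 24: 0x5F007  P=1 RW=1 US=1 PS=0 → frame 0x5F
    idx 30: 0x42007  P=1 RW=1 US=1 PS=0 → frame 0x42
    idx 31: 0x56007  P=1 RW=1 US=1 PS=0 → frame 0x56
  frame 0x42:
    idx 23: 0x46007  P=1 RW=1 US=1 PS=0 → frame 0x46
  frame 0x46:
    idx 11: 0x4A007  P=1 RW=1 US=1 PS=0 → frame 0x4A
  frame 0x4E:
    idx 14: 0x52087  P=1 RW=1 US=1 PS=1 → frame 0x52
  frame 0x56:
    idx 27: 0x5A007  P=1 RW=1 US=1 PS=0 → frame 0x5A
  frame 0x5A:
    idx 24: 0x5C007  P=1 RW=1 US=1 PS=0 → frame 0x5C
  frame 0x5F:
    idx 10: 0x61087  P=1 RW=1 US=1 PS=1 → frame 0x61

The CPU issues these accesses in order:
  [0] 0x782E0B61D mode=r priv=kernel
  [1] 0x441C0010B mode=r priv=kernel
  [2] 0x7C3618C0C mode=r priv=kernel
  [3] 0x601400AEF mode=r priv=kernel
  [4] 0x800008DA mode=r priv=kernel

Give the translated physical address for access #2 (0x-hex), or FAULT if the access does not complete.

Trace:
#0 VA=0x782E0B61D (r,kernel):
  [0] read 0x3F idx=30: raw=0x42007 flags P=1 W=1 U=1 S=0
  [1] read 0x42 idx=23: raw=0x46007 flags P=1 W=1 U=1 S=0
  [2] read 0x46 idx=11: raw=0x4A007 flags P=1 W=1 U=1 S=0
  → PA=0x4A61D  (3 entries read)
#1 VA=0x441C0010B (r,kernel):
  [0] read 0x3F idx=17: raw=0x4E007 flags P=1 W=1 U=1 S=0
  [1] read 0x4E idx=14: raw=0x52087 flags P=1 W=1 U=1 S=1
  → PA=0x5210B (huge @L1)  (2 entries read)
#2 VA=0x7C3618C0C (r,kernel):
  [0] read 0x3F idx=31: raw=0x56007 flags P=1 W=1 U=1 S=0
  [1] read 0x56 idx=27: raw=0x5A007 flags P=1 W=1 U=1 S=0
  [2] read 0x5A idx=24: raw=0x5C007 flags P=1 W=1 U=1 S=0
  → PA=0x5CC0C  (3 entries read)
#3 VA=0x601400AEF (r,kernel):
  [0] read 0x3F idx=24: raw=0x5F007 flags P=1 W=1 U=1 S=0
  [1] read 0x5F idx=10: raw=0x61087 flags P=1 W=1 U=1 S=1
  → PA=0x61AEF (huge @L1)  (2 entries read)
#4 VA=0x800008DA (r,kernel):
  [0] read 0x3F idx=2: raw=0x2E002 flags P=0 W=1 U=0 S=0
  ⇒ fault: PAGE_NOT_PRESENT  — 1 lookups

Access #2 PA: 0x5CC0C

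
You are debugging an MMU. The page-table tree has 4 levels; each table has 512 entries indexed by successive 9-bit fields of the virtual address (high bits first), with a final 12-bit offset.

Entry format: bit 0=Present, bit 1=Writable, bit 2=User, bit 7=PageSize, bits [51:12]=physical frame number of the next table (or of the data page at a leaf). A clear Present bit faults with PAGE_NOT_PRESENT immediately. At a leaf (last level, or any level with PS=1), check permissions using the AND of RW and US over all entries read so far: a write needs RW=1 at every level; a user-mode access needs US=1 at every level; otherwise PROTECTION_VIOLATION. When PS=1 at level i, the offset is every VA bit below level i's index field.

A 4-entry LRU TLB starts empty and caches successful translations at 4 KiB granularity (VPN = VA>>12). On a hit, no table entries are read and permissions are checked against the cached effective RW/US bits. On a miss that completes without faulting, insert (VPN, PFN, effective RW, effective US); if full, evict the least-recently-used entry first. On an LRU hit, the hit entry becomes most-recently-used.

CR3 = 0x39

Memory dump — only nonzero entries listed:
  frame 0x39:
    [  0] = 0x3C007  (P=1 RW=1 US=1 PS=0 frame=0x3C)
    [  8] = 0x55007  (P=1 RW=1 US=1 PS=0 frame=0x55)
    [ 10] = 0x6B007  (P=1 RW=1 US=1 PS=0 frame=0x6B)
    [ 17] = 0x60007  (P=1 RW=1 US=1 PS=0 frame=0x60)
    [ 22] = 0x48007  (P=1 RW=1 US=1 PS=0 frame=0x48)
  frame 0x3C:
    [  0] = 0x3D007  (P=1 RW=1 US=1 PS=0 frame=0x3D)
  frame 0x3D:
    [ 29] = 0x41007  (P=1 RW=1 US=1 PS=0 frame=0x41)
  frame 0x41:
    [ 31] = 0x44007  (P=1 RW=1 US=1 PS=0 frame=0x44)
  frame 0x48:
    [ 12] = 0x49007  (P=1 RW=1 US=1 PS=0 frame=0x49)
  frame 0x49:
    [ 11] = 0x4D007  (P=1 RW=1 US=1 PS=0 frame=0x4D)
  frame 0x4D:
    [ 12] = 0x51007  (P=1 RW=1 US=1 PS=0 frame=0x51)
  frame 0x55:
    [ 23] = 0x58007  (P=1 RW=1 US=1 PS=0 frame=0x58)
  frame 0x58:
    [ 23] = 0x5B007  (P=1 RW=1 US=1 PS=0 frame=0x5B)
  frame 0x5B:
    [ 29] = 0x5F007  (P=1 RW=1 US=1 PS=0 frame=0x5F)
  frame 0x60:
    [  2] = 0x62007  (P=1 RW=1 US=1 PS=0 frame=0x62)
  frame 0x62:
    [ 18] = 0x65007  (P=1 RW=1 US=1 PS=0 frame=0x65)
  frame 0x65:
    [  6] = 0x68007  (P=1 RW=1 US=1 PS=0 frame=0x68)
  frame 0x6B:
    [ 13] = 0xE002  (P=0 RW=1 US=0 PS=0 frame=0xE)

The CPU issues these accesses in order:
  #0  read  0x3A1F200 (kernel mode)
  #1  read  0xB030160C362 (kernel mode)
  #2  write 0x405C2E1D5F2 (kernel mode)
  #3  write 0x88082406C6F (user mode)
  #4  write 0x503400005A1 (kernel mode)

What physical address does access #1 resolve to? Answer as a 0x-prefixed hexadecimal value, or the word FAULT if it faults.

Trace:
#0 VA=0x3A1F200 (r,kernel):
  [0] read 0x39 idx=0: raw=0x3C007 flags P=1 W=1 U=1 S=0
  [1] read 0x3C idx=0: raw=0x3D007 flags P=1 W=1 U=1 S=0
  [2] read 0x3D idx=29: raw=0x41007 flags P=1 W=1 U=1 S=0
  [3] read 0x41 idx=31: raw=0x44007 flags P=1 W=1 U=1 S=0
  → PA=0x44200  (4 entries read)
#1 VA=0xB030160C362 (r,kernel):
  [0] read 0x39 idx=22: raw=0x48007 flags P=1 W=1 U=1 S=0
  [1] read 0x48 idx=12: raw=0x49007 flags P=1 W=1 U=1 S=0
  [2] read 0x49 idx=11: raw=0x4D007 flags P=1 W=1 U=1 S=0
  [3] read 0x4D idx=12: raw=0x51007 flags P=1 W=1 U=1 S=0
  → PA=0x51362  (4 entries read)
#2 VA=0x405C2E1D5F2 (w,kernel):
  [0] read 0x39 idx=8: raw=0x55007 flags P=1 W=1 U=1 S=0
  [1] read 0x55 idx=23: raw=0x58007 flags P=1 W=1 U=1 S=0
  [2] read 0x58 idx=23: raw=0x5B007 flags P=1 W=1 U=1 S=0
  [3] read 0x5B idx=29: raw=0x5F007 flags P=1 W=1 U=1 S=0
  → PA=0x5F5F2  (4 entries read)
#3 VA=0x88082406C6F (w,user):
  [0] read 0x39 idx=17: raw=0x60007 flags P=1 W=1 U=1 S=0
  [1] read 0x60 idx=2: raw=0x62007 flags P=1 W=1 U=1 S=0
  [2] read 0x62 idx=18: raw=0x65007 flags P=1 W=1 U=1 S=0
  [3] read 0x65 idx=6: raw=0x68007 flags P=1 W=1 U=1 S=0
  → PA=0x68C6F  (4 entries read)
#4 VA=0x503400005A1 (w,kernel):
  [0] read 0x39 idx=10: raw=0x6B007 flags P=1 W=1 U=1 S=0
  [1] read 0x6B idx=13: raw=0xE002 flags P=0 W=1 U=0 S=0
  → PAGE_NOT_PRESENT  (2 entries read)

Access #1 PA: 0x51362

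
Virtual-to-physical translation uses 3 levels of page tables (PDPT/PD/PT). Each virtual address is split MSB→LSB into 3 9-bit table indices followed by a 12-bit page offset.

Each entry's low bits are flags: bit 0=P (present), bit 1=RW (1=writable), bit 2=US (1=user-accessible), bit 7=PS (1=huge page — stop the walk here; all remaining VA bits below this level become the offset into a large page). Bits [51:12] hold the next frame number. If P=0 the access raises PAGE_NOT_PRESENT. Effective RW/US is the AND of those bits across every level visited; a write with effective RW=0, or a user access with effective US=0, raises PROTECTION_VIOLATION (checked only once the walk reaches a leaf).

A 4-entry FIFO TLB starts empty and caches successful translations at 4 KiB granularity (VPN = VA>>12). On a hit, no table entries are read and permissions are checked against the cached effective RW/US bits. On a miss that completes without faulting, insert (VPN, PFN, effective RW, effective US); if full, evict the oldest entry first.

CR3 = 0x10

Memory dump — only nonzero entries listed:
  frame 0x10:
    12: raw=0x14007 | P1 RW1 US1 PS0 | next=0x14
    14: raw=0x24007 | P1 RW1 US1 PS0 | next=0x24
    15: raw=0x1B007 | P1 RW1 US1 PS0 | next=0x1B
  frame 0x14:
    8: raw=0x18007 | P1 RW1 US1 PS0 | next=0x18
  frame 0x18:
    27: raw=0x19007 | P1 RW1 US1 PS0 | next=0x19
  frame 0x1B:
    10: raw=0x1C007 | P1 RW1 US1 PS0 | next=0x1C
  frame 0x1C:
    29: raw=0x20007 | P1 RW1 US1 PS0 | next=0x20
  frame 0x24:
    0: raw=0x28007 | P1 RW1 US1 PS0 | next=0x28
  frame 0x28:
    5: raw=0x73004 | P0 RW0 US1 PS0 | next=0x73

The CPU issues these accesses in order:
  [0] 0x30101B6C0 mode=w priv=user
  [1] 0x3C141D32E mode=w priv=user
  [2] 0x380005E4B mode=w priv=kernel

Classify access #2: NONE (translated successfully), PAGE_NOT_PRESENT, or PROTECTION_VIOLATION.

Per-access translation:
#0 VA=0x30101B6C0 (w,user):
  [0] read 0x10 idx=12: raw=0x14007 flags P=1 W=1 U=1 S=0
  [1] read 0x14 idx=8: raw=0x18007 flags P=1 W=1 U=1 S=0
  [2] read 0x18 idx=27: raw=0x19007 flags P=1 W=1 U=1 S=0
  ⇒ phys 0x196C0  [3 reads]
#1 VA=0x3C141D32E (w,user):
  [0] read 0x10 idx=15: raw=0x1B007 flags P=1 W=1 U=1 S=0
  [1] read 0x1B idx=10: raw=0x1C007 flags P=1 W=1 U=1 S=0
  [2] read 0x1C idx=29: raw=0x20007 flags P=1 W=1 U=1 S=0
  ⇒ phys 0x2032E  [3 reads]
#2 VA=0x380005E4B (w,kernel):
  [0] read 0x10 idx=14: raw=0x24007 flags P=1 W=1 U=1 S=0
  [1] read 0x24 idx=0: raw=0x28007 flags P=1 W=1 U=1 S=0
  [2] read 0x28 idx=5: raw=0x73004 flags P=0 W=0 U=1 S=0
  ✗ PAGE_NOT_PRESENT  [3 reads]

Access #2 fault: PAGE_NOT_PRESENT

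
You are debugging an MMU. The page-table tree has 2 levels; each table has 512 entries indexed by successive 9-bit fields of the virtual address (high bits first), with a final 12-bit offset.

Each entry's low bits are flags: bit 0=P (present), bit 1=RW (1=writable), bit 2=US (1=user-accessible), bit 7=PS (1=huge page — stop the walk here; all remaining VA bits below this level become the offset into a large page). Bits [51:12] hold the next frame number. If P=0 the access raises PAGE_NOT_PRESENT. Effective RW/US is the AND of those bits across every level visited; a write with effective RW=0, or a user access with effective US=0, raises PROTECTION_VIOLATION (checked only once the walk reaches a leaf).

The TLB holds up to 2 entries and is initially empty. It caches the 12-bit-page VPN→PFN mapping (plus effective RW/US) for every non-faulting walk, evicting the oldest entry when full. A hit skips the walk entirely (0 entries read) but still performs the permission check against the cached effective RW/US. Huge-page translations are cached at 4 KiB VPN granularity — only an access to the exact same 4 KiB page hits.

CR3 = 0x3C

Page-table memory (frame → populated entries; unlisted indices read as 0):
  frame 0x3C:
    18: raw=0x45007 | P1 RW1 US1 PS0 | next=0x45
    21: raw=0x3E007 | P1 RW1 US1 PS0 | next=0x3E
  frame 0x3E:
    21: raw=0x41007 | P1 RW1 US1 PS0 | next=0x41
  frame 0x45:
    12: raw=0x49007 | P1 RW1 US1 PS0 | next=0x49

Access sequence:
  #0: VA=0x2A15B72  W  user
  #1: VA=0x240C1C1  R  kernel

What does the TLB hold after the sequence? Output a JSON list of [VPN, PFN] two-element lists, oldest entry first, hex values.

Per-access translation:
#0 VA=0x2A15B72 (w,user):
  lvl0: tbl 0x3C, slot 21 ⇒ 0x3E007 (P1/RW1/US1/PS0)
  lvl1: tbl 0x3E, slot 21 ⇒ 0x41007 (P1/RW1/US1/PS0)
  ⇒ phys 0x41B72  [2 reads]
#1 VA=0x240C1C1 (r,kernel):
  lvl0: tbl 0x3C, slot 18 ⇒ 0x45007 (P1/RW1/US1/PS0)
  lvl1: tbl 0x45, slot 12 ⇒ 0x49007 (P1/RW1/US1/PS0)
  ⇒ phys 0x491C1  [2 reads]

TLB: [["0x2A15", "0x41"], ["0x240C", "0x49"]]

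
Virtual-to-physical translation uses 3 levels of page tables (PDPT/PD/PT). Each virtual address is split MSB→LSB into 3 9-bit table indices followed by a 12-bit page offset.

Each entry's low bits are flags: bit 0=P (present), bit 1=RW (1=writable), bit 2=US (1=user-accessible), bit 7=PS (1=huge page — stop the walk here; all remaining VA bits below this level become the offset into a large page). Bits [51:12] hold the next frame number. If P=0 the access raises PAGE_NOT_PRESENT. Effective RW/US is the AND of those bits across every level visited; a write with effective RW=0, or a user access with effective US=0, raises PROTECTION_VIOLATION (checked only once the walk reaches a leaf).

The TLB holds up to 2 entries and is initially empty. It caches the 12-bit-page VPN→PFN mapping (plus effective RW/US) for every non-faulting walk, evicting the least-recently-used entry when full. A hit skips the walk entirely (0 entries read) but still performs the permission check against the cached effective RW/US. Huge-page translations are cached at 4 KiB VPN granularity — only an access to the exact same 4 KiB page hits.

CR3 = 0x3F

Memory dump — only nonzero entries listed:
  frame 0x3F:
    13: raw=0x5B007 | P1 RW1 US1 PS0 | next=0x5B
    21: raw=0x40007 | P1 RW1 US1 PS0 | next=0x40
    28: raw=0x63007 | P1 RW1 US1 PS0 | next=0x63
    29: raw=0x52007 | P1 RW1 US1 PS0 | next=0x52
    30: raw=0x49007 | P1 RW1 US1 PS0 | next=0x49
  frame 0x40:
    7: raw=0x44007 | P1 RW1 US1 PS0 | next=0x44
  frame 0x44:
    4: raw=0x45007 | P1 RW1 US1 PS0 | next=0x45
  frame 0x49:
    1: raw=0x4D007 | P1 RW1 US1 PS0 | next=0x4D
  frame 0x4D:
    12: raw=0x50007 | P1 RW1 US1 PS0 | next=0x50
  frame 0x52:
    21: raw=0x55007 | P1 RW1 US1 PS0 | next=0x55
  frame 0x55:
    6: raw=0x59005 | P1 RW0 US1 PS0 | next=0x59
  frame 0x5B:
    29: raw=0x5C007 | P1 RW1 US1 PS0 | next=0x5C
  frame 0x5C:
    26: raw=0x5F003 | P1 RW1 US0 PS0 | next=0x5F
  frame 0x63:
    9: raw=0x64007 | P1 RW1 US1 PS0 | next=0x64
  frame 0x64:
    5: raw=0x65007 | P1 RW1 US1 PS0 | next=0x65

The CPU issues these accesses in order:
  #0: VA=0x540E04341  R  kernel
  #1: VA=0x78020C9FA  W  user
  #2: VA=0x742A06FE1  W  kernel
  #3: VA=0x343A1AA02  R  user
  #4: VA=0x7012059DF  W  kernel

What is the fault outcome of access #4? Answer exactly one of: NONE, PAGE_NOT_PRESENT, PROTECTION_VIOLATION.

Per-access translation:
#0 VA=0x540E04341 (r,kernel):
  L0: frame=0x3F idx=21 entry=0x40007 [P=1 RW=1 US=1 PS=0]
  L1: frame=0x40 idx=7 entry=0x44007 [P=1 RW=1 US=1 PS=0]
  L2: frame=0x44 idx=4 entry=0x45007 [P=1 RW=1 US=1 PS=0]
  → PA=0x45341  (3 entries read)
#1 VA=0x78020C9FA (w,user):
  L0: frame=0x3F idx=30 entry=0x49007 [P=1 RW=1 US=1 PS=0]
  L1: frame=0x49 idx=1 entry=0x4D007 [P=1 RW=1 US=1 PS=0]
  L2: frame=0x4D idx=12 entry=0x50007 [P=1 RW=1 US=1 PS=0]
  → PA=0x509FA  (3 entries read)
#2 VA=0x742A06FE1 (w,kernel):
  L0: frame=0x3F idx=29 entry=0x52007 [P=1 RW=1 US=1 PS=0]
  L1: frame=0x52 idx=21 entry=0x55007 [P=1 RW=1 US=1 PS=0]
  L2: frame=0x55 idx=6 entry=0x59005 [P=1 RW=0 US=1 PS=0]
  ✗ PROTECTION_VIOLATION  [3 reads]
#3 VA=0x343A1AA02 (r,user):
  L0: frame=0x3F idx=13 entry=0x5B007 [P=1 RW=1 US=1 PS=0]
  L1: frame=0x5B idx=29 entry=0x5C007 [P=1 RW=1 US=1 PS=0]
  L2: frame=0x5C idx=26 entry=0x5F003 [P=1 RW=1 US=0 PS=0]
  ✗ PROTECTION_VIOLATION  [3 reads]
#4 VA=0x7012059DF (w,kernel):
  L0: frame=0x3F idx=28 entry=0x63007 [P=1 RW=1 US=1 PS=0]
  L1: frame=0x63 idx=9 entry=0x64007 [P=1 RW=1 US=1 PS=0]
  L2: frame=0x64 idx=5 entry=0x65007 [P=1 RW=1 US=1 PS=0]
  → PA=0x659DF  (3 entries read)

Access #4 fault: NONE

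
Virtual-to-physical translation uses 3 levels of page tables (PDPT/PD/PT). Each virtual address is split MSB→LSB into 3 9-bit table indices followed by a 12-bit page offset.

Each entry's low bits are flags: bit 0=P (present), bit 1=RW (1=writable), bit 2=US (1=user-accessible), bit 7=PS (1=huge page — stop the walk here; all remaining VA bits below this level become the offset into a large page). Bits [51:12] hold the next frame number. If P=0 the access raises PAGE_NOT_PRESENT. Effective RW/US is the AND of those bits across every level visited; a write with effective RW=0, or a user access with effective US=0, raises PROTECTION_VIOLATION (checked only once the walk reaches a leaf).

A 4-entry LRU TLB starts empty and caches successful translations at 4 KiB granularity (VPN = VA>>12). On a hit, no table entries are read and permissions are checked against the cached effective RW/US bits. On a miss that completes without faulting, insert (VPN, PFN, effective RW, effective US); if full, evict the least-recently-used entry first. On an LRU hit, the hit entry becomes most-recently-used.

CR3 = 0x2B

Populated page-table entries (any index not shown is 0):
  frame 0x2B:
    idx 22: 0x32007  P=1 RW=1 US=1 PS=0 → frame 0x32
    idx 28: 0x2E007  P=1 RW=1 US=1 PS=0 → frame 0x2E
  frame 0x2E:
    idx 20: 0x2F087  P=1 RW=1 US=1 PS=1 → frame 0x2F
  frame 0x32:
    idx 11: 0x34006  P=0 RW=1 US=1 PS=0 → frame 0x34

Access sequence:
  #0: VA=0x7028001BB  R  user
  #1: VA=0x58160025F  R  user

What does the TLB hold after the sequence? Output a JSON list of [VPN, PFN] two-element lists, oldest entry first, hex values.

Trace:
#0 VA=0x7028001BB (r,user):
  [0] read 0x2B idx=28: raw=0x2E007 flags P=1 W=1 U=1 S=0
  [1] read 0x2E idx=20: raw=0x2F087 flags P=1 W=1 U=1 S=1
  → PA=0x2F1BB (huge @L1)  (2 entries read)
#1 VA=0x58160025F (r,user):
  [0] read 0x2B idx=22: raw=0x32007 flags P=1 W=1 U=1 S=0
  [1] read 0x32 idx=11: raw=0x34006 flags P=0 W=1 U=1 S=0
  → PAGE_NOT_PRESENT  (2 entries read)

TLB: [["0x702800", "0x2F"]]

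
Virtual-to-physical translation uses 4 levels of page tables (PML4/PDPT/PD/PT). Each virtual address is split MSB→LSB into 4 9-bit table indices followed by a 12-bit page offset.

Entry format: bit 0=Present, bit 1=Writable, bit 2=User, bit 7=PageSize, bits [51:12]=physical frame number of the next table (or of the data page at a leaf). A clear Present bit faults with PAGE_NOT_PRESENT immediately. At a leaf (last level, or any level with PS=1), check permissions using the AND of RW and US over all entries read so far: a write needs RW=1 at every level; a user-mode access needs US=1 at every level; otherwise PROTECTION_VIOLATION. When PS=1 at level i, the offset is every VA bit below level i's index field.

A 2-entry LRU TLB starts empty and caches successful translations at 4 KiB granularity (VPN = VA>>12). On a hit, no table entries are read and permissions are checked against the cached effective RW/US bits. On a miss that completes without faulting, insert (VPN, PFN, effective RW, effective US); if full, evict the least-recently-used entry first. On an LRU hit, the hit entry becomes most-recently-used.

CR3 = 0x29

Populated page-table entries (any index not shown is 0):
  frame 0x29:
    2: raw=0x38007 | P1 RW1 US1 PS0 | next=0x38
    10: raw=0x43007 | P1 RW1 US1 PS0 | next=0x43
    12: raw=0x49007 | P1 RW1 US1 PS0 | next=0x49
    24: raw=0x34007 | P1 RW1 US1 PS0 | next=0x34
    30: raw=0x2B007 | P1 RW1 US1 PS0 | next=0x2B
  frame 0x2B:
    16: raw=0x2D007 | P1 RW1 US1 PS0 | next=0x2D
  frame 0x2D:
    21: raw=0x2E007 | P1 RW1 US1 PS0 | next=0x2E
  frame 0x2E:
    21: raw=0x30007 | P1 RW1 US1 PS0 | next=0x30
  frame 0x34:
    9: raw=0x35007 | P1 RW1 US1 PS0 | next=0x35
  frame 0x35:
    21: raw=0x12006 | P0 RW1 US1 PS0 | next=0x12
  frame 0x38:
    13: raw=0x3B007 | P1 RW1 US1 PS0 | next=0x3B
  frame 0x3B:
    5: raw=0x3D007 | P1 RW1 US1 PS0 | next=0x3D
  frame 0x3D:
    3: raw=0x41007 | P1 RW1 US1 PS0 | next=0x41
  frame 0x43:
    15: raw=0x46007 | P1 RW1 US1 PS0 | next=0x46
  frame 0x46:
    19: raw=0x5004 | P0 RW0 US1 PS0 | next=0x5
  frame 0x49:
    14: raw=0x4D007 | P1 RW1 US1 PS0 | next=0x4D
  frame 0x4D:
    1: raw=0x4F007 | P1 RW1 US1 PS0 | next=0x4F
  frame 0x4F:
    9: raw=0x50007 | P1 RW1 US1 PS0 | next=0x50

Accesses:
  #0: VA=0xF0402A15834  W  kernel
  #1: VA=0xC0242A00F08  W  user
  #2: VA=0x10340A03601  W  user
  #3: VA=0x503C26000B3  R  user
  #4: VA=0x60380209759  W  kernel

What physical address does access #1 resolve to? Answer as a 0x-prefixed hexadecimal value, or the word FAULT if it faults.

Trace:
#0 VA=0xF0402A15834 (w,kernel):
  lvl0: tbl 0x29, slot 30 ⇒ 0x2B007 (P1/RW1/US1/PS0)
  lvl1: tbl 0x2B, slot 16 ⇒ 0x2D007 (P1/RW1/US1/PS0)
  lvl2: tbl 0x2D, slot 21 ⇒ 0x2E007 (P1/RW1/US1/PS0)
  lvl3: tbl 0x2E, slot 21 ⇒ 0x30007 (P1/RW1/US1/PS0)
  ⇒ phys 0x30834  [4 reads]
#1 VA=0xC0242A00F08 (w,user):
  lvl0: tbl 0x29, slot 24 ⇒ 0x34007 (P1/RW1/US1/PS0)
  lvl1: tbl 0x34, slot 9 ⇒ 0x35007 (P1/RW1/US1/PS0)
  lvl2: tbl 0x35, slot 21 ⇒ 0x12006 (P0/RW1/US1/PS0)
  ✗ PAGE_NOT_PRESENT  [3 reads]
#2 VA=0x10340A03601 (w,user):
  lvl0: tbl 0x29, slot 2 ⇒ 0x38007 (P1/RW1/US1/PS0)
  lvl1: tbl 0x38, slot 13 ⇒ 0x3B007 (P1/RW1/US1/PS0)
  lvl2: tbl 0x3B, slot 5 ⇒ 0x3D007 (P1/RW1/US1/PS0)
  lvl3: tbl 0x3D, slot 3 ⇒ 0x41007 (P1/RW1/US1/PS0)
  ⇒ phys 0x41601  [4 reads]
#3 VA=0x503C26000B3 (r,user):
  lvl0: tbl 0x29, slot 10 ⇒ 0x43007 (P1/RW1/US1/PS0)
  lvl1: tbl 0x43, slot 15 ⇒ 0x46007 (P1/RW1/US1/PS0)
  lvl2: tbl 0x46, slot 19 ⇒ 0x5004 (P0/RW0/US1/PS0)
  ✗ PAGE_NOT_PRESENT  [3 reads]
#4 VA=0x60380209759 (w,kernel):
  lvl0: tbl 0x29, slot 12 ⇒ 0x49007 (P1/RW1/US1/PS0)
  lvl1: tbl 0x49, slot 14 ⇒ 0x4D007 (P1/RW1/US1/PS0)
  lvl2: tbl 0x4D, slot 1 ⇒ 0x4F007 (P1/RW1/US1/PS0)
  lvl3: tbl 0x4F, slot 9 ⇒ 0x50007 (P1/RW1/US1/PS0)
  ⇒ phys 0x50759  [4 reads]

Access #1 PA: FAULT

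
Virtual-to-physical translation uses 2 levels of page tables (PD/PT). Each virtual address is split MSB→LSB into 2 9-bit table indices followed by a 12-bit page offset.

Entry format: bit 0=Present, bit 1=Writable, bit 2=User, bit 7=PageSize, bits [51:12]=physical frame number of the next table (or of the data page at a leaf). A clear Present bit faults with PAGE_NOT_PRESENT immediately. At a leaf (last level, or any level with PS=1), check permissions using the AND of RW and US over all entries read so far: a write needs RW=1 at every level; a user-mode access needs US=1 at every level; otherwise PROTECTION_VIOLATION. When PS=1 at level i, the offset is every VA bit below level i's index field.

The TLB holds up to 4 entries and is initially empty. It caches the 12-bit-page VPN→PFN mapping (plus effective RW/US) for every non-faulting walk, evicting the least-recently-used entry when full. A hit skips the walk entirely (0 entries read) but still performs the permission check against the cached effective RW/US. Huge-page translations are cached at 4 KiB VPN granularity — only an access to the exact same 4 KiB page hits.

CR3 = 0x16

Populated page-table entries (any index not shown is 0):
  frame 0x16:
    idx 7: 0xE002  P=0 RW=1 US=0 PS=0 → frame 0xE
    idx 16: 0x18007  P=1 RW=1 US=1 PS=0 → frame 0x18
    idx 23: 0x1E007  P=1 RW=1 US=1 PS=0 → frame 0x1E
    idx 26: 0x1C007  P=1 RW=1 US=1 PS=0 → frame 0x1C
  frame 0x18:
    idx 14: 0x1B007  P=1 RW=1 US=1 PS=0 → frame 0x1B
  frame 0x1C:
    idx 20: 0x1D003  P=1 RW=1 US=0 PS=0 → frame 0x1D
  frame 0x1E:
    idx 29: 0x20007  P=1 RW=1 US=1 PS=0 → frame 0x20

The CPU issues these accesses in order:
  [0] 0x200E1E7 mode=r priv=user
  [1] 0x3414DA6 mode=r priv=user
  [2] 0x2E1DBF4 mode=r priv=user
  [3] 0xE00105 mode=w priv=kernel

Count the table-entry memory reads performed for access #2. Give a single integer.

Per-access translation:
#0 VA=0x200E1E7 (r,user):
  L0 @0x16[16] → 0x18007  P=1,RW=1,US=1,PS=0
  L1 @0x18[14] → 0x1B007  P=1,RW=1,US=1,PS=0
  ⇒ phys 0x1B1E7  [2 reads]
#1 VA=0x3414DA6 (r,user):
  L0 @0x16[26] → 0x1C007  P=1,RW=1,US=1,PS=0
  L1 @0x1C[20] → 0x1D003  P=1,RW=1,US=0,PS=0
  ✗ PROTECTION_VIOLATION  [2 reads]
#2 VA=0x2E1DBF4 (r,user):
  L0 @0x16[23] → 0x1E007  P=1,RW=1,US=1,PS=0
  L1 @0x1E[29] → 0x20007  P=1,RW=1,US=1,PS=0
  ⇒ phys 0x20BF4  [2 reads]
#3 VA=0xE00105 (w,kernel):
  L0 @0x16[7] → 0xE002  P=0,RW=1,US=0,PS=0
  ✗ PAGE_NOT_PRESENT  [1 reads]

Entries read for #2: 2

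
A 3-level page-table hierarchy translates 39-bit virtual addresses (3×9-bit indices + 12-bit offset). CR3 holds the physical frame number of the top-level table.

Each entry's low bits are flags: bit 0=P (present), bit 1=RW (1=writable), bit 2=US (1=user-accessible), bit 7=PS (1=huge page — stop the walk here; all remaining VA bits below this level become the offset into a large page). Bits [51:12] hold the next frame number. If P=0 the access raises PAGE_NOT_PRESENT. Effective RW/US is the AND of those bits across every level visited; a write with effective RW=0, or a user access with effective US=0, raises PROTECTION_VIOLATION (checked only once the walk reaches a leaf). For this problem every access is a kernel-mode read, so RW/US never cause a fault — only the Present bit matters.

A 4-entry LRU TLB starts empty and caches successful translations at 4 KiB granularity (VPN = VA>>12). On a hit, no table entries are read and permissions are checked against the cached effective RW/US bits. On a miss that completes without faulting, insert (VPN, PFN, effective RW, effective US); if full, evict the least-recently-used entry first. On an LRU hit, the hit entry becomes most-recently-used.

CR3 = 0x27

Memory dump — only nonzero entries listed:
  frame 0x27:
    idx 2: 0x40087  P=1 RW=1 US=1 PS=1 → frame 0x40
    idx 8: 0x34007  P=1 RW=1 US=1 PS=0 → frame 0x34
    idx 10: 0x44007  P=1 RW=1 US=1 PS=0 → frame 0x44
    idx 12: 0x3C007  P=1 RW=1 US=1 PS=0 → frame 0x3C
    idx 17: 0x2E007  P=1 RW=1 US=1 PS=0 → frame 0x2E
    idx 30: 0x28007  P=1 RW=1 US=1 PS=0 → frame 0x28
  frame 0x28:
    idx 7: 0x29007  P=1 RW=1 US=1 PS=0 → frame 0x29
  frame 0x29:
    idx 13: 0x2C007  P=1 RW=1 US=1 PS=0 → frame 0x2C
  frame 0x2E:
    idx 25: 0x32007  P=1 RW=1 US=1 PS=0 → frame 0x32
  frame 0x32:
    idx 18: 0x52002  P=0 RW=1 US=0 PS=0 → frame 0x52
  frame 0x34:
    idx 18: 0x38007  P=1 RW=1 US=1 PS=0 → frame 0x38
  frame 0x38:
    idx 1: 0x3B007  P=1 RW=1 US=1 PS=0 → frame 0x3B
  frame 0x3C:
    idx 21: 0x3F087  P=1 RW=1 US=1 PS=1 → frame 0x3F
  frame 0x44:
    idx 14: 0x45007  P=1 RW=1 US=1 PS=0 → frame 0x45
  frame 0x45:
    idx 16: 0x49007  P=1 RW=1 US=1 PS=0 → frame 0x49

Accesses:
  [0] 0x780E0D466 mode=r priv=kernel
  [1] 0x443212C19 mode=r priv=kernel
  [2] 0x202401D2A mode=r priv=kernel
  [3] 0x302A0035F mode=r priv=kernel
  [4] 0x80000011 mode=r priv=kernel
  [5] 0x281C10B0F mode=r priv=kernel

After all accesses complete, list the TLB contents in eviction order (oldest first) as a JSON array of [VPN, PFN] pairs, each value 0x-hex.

Walk each access:
#0 VA=0x780E0D466 (r,kernel):
  L0 @0x27[30] → 0x28007  P=1,RW=1,US=1,PS=0
  L1 @0x28[7] → 0x29007  P=1,RW=1,US=1,PS=0
  L2 @0x29[13] → 0x2C007  P=1,RW=1,US=1,PS=0
  → PA=0x2C466  (3 entries read)
#1 VA=0x443212C19 (r,kernel):
  L0 @0x27[17] → 0x2E007  P=1,RW=1,US=1,PS=0
  L1 @0x2E[25] → 0x32007  P=1,RW=1,US=1,PS=0
  L2 @0x32[18] → 0x52002  P=0,RW=1,US=0,PS=0
  → PAGE_NOT_PRESENT  (3 entries read)
#2 VA=0x202401D2A (r,kernel):
  L0 @0x27[8] → 0x34007  P=1,RW=1,US=1,PS=0
  L1 @0x34[18] → 0x38007  P=1,RW=1,US=1,PS=0
  L2 @0x38[1] → 0x3B007  P=1,RW=1,US=1,PS=0
  → PA=0x3BD2A  (3 entries read)
#3 VA=0x302A0035F (r,kernel):
  L0 @0x27[12] → 0x3C007  P=1,RW=1,US=1,PS=0
  L1 @0x3C[21] → 0x3F087  P=1,RW=1,US=1,PS=1
  → PA=0x3F35F (huge @L1)  (2 entries read)
#4 VA=0x80000011 (r,kernel):
  L0 @0x27[2] → 0x40087  P=1,RW=1,US=1,PS=1
  → PA=0x40011 (huge @L0)  (1 entries read)
#5 VA=0x281C10B0F (r,kernel):
  L0 @0x27[10] → 0x44007  P=1,RW=1,US=1,PS=0
  L1 @0x44[14] → 0x45007  P=1,RW=1,US=1,PS=0
  L2 @0x45[16] → 0x49007  P=1,RW=1,US=1,PS=0
  → PA=0x49B0F  (3 entries read)

TLB: [["0x202401", "0x3B"], ["0x302A00", "0x3F"], ["0x80000", "0x40"], ["0x281C10", "0x49"]]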